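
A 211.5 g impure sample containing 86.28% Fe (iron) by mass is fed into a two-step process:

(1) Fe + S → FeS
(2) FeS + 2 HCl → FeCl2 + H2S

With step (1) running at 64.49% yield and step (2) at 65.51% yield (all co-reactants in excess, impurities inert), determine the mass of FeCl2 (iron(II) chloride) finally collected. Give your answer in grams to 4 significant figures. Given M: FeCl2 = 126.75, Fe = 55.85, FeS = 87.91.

175.0 g

Pure Fe = 211.5 × 0.8628 = 182.48 g.
n(Fe) = 182.48 / 55.85 = 3.2674 mol.
Step 1 (Fe:FeS = 1:1): theoretical n(FeS) = 3.2674 mol; at 64.49% yield, n(FeS) = 2.1071 mol.
Step 2 (FeS:FeCl2 = 1:1): theoretical n(FeCl2) = 2.1071 mol, so theoretical mass = 2.1071 × 126.75 = 267.08 g.
At 65.51% yield, actual mass of FeCl2 = 267.08 × 0.6551 = 174.96 g.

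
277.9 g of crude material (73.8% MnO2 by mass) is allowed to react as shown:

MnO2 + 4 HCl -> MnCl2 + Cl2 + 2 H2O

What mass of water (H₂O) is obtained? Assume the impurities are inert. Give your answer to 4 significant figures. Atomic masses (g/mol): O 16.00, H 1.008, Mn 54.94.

Mass of pure MnO2 = 277.9 g × 0.738 = 205.09 g.
M(MnO2) = 54.94 + 2(16.00) = 86.94 g/mol.
M(H2O) = 2(1.008) + 16.00 = 18.016 g/mol.
n(MnO2) = 205.09 g / 86.94 g/mol = 2.3590 mol.
From the equation the MnO2:H2O mole ratio is 1:2, so n(H2O) = 2.3590 × 2/1 = 4.7180 mol.
Mass of H2O = 4.7180 mol × 18.016 g/mol = 84.999 g.

85.00 g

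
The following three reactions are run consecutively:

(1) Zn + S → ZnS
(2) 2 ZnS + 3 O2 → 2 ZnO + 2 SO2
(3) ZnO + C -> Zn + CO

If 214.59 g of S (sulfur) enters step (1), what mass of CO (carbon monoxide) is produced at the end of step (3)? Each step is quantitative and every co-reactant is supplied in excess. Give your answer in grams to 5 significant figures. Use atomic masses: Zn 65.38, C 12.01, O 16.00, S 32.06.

M(S) = 32.06 g/mol.
M(CO) = 12.01 + 16.00 = 28.01 g/mol.
n(S) = 214.59 / 32.06 = 6.69339 mol.
Reaction (1): S→ZnS ratio 1:1 ⇒ n(ZnS) = 6.69339 mol.
Reaction (2): ZnS→ZnO ratio 2:2 ⇒ n(ZnO) = 6.69339 mol.
Reaction (3): ZnO→CO ratio 1:1 ⇒ n(CO) = 6.69339 mol.
Mass of CO = 6.69339 × 28.01 = 187.482 g.

187.48 g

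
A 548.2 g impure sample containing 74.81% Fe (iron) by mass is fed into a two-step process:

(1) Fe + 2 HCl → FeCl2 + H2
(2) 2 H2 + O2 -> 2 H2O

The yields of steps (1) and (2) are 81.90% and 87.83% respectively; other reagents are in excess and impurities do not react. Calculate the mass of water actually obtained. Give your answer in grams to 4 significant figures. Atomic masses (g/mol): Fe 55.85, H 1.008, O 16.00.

Pure Fe = 548.2 × 0.7481 = 410.11 g.
M(Fe) = 55.85 g/mol.
M(H2O) = 2(1.008) + 16.00 = 18.016 g/mol.
n(Fe) = 410.11 / 55.85 = 7.3430 mol.
Step 1 (Fe:H2 = 1:1): theoretical n(H2) = 7.3430 mol; at 81.90% yield, n(H2) = 6.0139 mol.
Step 2 (H2:H2O = 2:2): theoretical n(H2O) = 6.0139 mol, so theoretical mass = 6.0139 × 18.016 = 108.35 g.
At 87.83% yield, actual mass of H2O = 108.35 × 0.8783 = 95.161 g.

95.16 g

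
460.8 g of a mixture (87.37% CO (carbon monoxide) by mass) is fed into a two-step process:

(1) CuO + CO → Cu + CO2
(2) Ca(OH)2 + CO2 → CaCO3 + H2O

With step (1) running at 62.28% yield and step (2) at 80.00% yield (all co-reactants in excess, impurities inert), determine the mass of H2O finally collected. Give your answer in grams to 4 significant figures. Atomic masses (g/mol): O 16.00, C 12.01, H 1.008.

129.0 g

Pure CO = 460.8 × 0.8737 = 402.60 g.
M(CO) = 12.01 + 16.00 = 28.01 g/mol.
M(H2O) = 2(1.008) + 16.00 = 18.016 g/mol.
n(CO) = 402.60 / 28.01 = 14.373 mol.
Step 1 (CO:CO2 = 1:1): theoretical n(CO2) = 14.373 mol; at 62.28% yield, n(CO2) = 8.9518 mol.
Step 2 (CO2:H2O = 1:1): theoretical n(H2O) = 8.9518 mol, so theoretical mass = 8.9518 × 18.016 = 161.28 g.
At 80.00% yield, actual mass of H2O = 161.28 × 0.8000 = 129.02 g.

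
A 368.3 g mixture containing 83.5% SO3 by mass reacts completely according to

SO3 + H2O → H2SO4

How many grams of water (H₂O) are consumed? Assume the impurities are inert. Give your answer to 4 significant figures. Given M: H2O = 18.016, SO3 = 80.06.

Mass of pure SO3 = 368.3 g × 0.835 = 307.53 g.
n(SO3) = 307.53 g / 80.06 g/mol = 3.8413 mol.
From the equation the SO3:H2O mole ratio is 1:1, so n(H2O) = 3.8413 × 1/1 = 3.8413 mol.
Mass of H2O = 3.8413 mol × 18.016 g/mol = 69.204 g.

69.20 g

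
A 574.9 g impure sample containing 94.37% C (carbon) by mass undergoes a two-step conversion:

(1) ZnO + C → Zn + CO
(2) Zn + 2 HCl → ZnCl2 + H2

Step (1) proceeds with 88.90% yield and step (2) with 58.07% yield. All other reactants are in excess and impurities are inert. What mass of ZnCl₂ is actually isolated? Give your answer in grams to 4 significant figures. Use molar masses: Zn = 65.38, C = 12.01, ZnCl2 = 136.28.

3178 g

Pure C = 574.9 × 0.9437 = 542.53 g.
n(C) = 542.53 / 12.01 = 45.173 mol.
Step 1 (C:Zn = 1:1): theoretical n(Zn) = 45.173 mol; at 88.90% yield, n(Zn) = 40.159 mol.
Step 2 (Zn:ZnCl2 = 1:1): theoretical n(ZnCl2) = 40.159 mol, so theoretical mass = 40.159 × 136.28 = 5472.9 g.
At 58.07% yield, actual mass of ZnCl2 = 5472.9 × 0.5807 = 3178.1 g.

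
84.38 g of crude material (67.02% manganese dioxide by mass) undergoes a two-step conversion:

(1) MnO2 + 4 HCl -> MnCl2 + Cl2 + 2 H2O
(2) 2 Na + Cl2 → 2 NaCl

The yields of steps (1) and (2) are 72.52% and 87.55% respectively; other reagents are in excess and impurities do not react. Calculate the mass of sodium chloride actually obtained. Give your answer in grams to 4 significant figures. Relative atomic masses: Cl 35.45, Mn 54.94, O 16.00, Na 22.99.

48.27 g

Pure MnO2 = 84.38 × 0.6702 = 56.551 g.
M(MnO2) = 54.94 + 2(16.00) = 86.94 g/mol.
M(NaCl) = 22.99 + 35.45 = 58.44 g/mol.
n(MnO2) = 56.551 / 86.94 = 0.65047 mol.
Step 1 (MnO2:Cl2 = 1:1): theoretical n(Cl2) = 0.65047 mol; at 72.52% yield, n(Cl2) = 0.47172 mol.
Step 2 (Cl2:NaCl = 1:2): theoretical n(NaCl) = 0.94344 mol, so theoretical mass = 0.94344 × 58.44 = 55.134 g.
At 87.55% yield, actual mass of NaCl = 55.134 × 0.8755 = 48.270 g.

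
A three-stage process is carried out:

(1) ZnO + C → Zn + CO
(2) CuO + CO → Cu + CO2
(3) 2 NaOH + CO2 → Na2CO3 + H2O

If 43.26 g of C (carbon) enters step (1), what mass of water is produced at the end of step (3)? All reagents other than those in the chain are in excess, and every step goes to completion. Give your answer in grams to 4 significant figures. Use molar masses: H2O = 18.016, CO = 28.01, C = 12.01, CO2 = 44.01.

n(C) = 43.26 / 12.01 = 3.6020 mol.
Reaction (1): C→CO ratio 1:1 ⇒ n(CO) = 3.6020 mol.
Reaction (2): CO→CO2 ratio 1:1 ⇒ n(CO2) = 3.6020 mol.
Reaction (3): CO2→H2O ratio 1:1 ⇒ n(H2O) = 3.6020 mol.
Mass of H2O = 3.6020 × 18.016 = 64.894 g.

64.89 g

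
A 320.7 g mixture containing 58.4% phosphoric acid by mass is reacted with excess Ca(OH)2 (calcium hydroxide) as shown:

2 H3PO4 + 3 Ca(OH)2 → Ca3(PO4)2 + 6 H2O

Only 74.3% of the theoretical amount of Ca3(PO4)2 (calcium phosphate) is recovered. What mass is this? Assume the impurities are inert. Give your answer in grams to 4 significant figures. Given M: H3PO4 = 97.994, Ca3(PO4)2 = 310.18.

220.2 g

Pure H3PO4 available = 320.7 g × 0.584 = 187.29 g.
n(H3PO4) = 187.29 g / 97.994 g/mol = 1.9112 mol.
From the equation the H3PO4:Ca3(PO4)2 mole ratio is 2:1, so n(Ca3(PO4)2) = 1.9112 × 1/2 = 0.95561 mol.
Mass of Ca3(PO4)2 = 0.95561 mol × 310.18 g/mol = 296.41 g.
Actual mass collected = 296.41 g × 0.743 = 220.23 g.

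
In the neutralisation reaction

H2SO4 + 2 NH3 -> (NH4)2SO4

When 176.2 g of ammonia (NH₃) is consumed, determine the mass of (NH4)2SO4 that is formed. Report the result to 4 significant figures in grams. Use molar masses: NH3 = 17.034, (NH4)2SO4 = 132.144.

683.4 g

n(NH3) = 176.20 g / 17.034 g/mol = 10.344 mol.
From the equation the NH3:(NH4)2SO4 mole ratio is 2:1, so n((NH4)2SO4) = 10.344 × 1/2 = 5.1720 mol.
Mass of (NH4)2SO4 = 5.1720 mol × 132.144 g/mol = 683.45 g.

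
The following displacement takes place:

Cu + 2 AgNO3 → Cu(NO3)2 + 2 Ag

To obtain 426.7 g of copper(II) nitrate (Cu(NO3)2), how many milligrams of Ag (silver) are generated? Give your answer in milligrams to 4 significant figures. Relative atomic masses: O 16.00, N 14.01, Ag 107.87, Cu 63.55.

M(Cu(NO3)2) = 63.55 + 2(14.01) + 6(16.00) = 187.57 g/mol.
M(Ag) = 107.87 g/mol.
n(Cu(NO3)2) = 426.70 g / 187.57 g/mol = 2.2749 mol.
From the equation the Cu(NO3)2:Ag mole ratio is 1:2, so n(Ag) = 2.2749 × 2/1 = 4.5498 mol.
Mass of Ag = 4.5498 mol × 107.87 g/mol = 490.78 g.
Converting to mg: 490.78 g = 490800 mg.

490800 mg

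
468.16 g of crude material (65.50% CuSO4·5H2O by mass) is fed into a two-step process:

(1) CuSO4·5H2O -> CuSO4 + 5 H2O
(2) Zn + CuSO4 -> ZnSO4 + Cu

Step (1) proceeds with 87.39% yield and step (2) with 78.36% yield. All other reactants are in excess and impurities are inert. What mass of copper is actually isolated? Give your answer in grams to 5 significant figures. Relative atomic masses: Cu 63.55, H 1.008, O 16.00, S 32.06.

Pure CuSO4·5H2O = 468.16 × 0.6550 = 306.645 g.
M(CuSO4·5H2O) = 63.55 + 32.06 + 9(16.00) + 10(1.008) = 249.69 g/mol.
M(Cu) = 63.55 g/mol.
n(CuSO4·5H2O) = 306.645 / 249.69 = 1.22810 mol.
Step 1 (CuSO4·5H2O:CuSO4 = 1:1): theoretical n(CuSO4) = 1.22810 mol; at 87.39% yield, n(CuSO4) = 1.07324 mol.
Step 2 (CuSO4:Cu = 1:1): theoretical n(Cu) = 1.07324 mol, so theoretical mass = 1.07324 × 63.55 = 68.2043 g.
At 78.36% yield, actual mass of Cu = 68.2043 × 0.7836 = 53.4449 g.

53.445 g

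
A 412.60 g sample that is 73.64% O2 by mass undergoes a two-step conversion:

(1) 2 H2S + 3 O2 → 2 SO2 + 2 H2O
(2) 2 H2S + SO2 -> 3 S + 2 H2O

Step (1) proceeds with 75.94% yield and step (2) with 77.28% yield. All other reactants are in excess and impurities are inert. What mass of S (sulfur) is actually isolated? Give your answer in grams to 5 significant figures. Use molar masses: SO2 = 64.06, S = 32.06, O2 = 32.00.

Pure O2 = 412.60 × 0.7364 = 303.839 g.
n(O2) = 303.839 / 32.00 = 9.49496 mol.
Step 1 (O2:SO2 = 3:2): theoretical n(SO2) = 6.32997 mol; at 75.94% yield, n(SO2) = 4.80698 mol.
Step 2 (SO2:S = 1:3): theoretical n(S) = 14.4209 mol, so theoretical mass = 14.4209 × 32.06 = 462.335 g.
At 77.28% yield, actual mass of S = 462.335 × 0.7728 = 357.293 g.

357.29 g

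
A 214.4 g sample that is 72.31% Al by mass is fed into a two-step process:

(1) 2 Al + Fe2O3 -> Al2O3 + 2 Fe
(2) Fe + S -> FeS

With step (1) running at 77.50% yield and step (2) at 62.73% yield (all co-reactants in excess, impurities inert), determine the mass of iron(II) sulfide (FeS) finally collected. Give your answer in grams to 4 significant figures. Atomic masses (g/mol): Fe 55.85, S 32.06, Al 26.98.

245.6 g

Pure Al = 214.4 × 0.7231 = 155.03 g.
M(Al) = 26.98 g/mol.
M(FeS) = 55.85 + 32.06 = 87.91 g/mol.
n(Al) = 155.03 / 26.98 = 5.7462 mol.
Step 1 (Al:Fe = 2:2): theoretical n(Fe) = 5.7462 mol; at 77.50% yield, n(Fe) = 4.4533 mol.
Step 2 (Fe:FeS = 1:1): theoretical n(FeS) = 4.4533 mol, so theoretical mass = 4.4533 × 87.91 = 391.49 g.
At 62.73% yield, actual mass of FeS = 391.49 × 0.6273 = 245.58 g.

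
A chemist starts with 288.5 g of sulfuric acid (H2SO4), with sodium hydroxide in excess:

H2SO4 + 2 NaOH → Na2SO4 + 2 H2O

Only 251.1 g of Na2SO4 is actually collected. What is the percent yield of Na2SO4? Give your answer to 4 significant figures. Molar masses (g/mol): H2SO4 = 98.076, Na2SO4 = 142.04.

n(H2SO4) = 288.50 g / 98.076 g/mol = 2.9416 mol.
From the equation the H2SO4:Na2SO4 mole ratio is 1:1, so n(Na2SO4) = 2.9416 × 1/1 = 2.9416 mol.
Mass of Na2SO4 = 2.9416 mol × 142.04 g/mol = 417.82 g.
This is the theoretical yield. Percent yield = 251.1 g / 417.82 g × 100% = 60.097%.

60.10 %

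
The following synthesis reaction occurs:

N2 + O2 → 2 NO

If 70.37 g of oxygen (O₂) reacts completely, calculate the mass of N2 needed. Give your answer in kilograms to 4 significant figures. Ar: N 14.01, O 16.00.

M(O2) = 2(16.00) = 32.00 g/mol.
M(N2) = 2(14.01) = 28.02 g/mol.
n(O2) = 70.370 g / 32.00 g/mol = 2.1991 mol.
From the equation the O2:N2 mole ratio is 1:1, so n(N2) = 2.1991 × 1/1 = 2.1991 mol.
Mass of N2 = 2.1991 mol × 28.02 g/mol = 61.618 g.
Converting to kg: 61.618 g = 0.06162 kg.

0.06162 kg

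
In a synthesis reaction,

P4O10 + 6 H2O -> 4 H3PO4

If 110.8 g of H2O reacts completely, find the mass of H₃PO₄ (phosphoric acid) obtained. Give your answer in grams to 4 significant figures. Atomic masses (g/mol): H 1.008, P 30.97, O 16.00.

M(H2O) = 2(1.008) + 16.00 = 18.016 g/mol.
M(H3PO4) = 3(1.008) + 30.97 + 4(16.00) = 97.994 g/mol.
n(H2O) = 110.80 g / 18.016 g/mol = 6.1501 mol.
From the equation the H2O:H3PO4 mole ratio is 6:4, so n(H3PO4) = 6.1501 × 4/6 = 4.1001 mol.
Mass of H3PO4 = 4.1001 mol × 97.994 g/mol = 401.78 g.

401.8 g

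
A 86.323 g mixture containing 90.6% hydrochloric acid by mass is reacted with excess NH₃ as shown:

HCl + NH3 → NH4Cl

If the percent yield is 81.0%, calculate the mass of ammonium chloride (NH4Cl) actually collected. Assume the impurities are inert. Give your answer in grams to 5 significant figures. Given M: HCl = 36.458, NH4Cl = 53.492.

Pure HCl available = 86.323 g × 0.906 = 78.2086 g.
n(HCl) = 78.2086 g / 36.458 g/mol = 2.14517 mol.
From the equation the HCl:NH4Cl mole ratio is 1:1, so n(NH4Cl) = 2.14517 × 1/1 = 2.14517 mol.
Mass of NH4Cl = 2.14517 mol × 53.492 g/mol = 114.749 g.
Actual mass collected = 114.749 g × 0.810 = 92.9471 g.

92.947 g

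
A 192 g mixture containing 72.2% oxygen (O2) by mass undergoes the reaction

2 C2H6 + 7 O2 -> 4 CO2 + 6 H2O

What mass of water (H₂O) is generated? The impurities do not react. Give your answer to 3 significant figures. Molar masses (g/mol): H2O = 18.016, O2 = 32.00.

Mass of pure O2 = 192 g × 0.722 = 138.6 g.
n(O2) = 138.6 g / 32.00 g/mol = 4.332 mol.
From the equation the O2:H2O mole ratio is 7:6, so n(H2O) = 4.332 × 6/7 = 3.713 mol.
Mass of H2O = 3.713 mol × 18.016 g/mol = 66.90 g.

66.9 g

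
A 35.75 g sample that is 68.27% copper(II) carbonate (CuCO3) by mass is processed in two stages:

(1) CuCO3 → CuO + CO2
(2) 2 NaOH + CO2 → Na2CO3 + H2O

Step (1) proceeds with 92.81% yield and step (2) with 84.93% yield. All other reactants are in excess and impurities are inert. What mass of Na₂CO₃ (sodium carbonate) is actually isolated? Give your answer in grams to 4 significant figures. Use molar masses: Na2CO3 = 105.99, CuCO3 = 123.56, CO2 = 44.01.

Pure CuCO3 = 35.75 × 0.6827 = 24.407 g.
n(CuCO3) = 24.407 / 123.56 = 0.19753 mol.
Step 1 (CuCO3:CO2 = 1:1): theoretical n(CO2) = 0.19753 mol; at 92.81% yield, n(CO2) = 0.18333 mol.
Step 2 (CO2:Na2CO3 = 1:1): theoretical n(Na2CO3) = 0.18333 mol, so theoretical mass = 0.18333 × 105.99 = 19.431 g.
At 84.93% yield, actual mass of Na2CO3 = 19.431 × 0.8493 = 16.502 g.

16.50 g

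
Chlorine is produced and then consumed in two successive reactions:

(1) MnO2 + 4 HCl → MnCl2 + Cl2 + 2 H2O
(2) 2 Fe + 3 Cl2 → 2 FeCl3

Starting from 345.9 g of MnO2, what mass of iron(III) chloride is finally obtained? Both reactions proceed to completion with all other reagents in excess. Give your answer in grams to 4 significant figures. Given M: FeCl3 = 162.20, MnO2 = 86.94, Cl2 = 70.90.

430.2 g

n(MnO2) = 345.90 / 86.94 = 3.9786 mol.
Step 1 gives a 1:1 ratio of MnO2 to Cl2, so n(Cl2) = 3.9786 mol.
In step 2 the Cl2:FeCl3 ratio is 3:2, so n(FeCl3) = 2.6524 mol.
Mass of FeCl3 = 2.6524 × 162.20 = 430.22 g.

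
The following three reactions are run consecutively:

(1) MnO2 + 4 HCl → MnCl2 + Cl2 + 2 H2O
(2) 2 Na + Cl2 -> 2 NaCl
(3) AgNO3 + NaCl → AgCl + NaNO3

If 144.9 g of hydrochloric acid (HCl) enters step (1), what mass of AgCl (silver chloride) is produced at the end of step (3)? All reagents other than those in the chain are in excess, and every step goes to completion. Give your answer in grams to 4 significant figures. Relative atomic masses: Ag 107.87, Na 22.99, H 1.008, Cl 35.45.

M(HCl) = 1.008 + 35.45 = 36.458 g/mol.
M(AgCl) = 107.87 + 35.45 = 143.32 g/mol.
n(HCl) = 144.9 / 36.458 = 3.9744 mol.
Reaction (1): HCl→Cl2 ratio 4:1 ⇒ n(Cl2) = 0.99361 mol.
Reaction (2): Cl2→NaCl ratio 1:2 ⇒ n(NaCl) = 1.9872 mol.
Reaction (3): NaCl→AgCl ratio 1:1 ⇒ n(AgCl) = 1.9872 mol.
Mass of AgCl = 1.9872 × 143.32 = 284.81 g.

284.8 g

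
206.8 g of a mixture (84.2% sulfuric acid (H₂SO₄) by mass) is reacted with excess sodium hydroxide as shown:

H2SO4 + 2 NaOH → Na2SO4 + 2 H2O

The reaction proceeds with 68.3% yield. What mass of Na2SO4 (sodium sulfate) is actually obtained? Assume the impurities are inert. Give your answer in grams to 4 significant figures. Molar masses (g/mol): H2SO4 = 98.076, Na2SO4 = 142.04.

172.2 g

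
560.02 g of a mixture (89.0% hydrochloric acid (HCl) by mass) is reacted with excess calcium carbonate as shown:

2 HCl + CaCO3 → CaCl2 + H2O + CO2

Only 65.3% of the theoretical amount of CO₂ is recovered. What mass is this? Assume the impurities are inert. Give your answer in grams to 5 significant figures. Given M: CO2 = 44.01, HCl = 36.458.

Pure HCl available = 560.02 g × 0.890 = 498.418 g.
n(HCl) = 498.418 g / 36.458 g/mol = 13.6710 mol.
From the equation the HCl:CO2 mole ratio is 2:1, so n(CO2) = 13.6710 × 1/2 = 6.83551 mol.
Mass of CO2 = 6.83551 mol × 44.01 g/mol = 300.831 g.
Actual mass collected = 300.831 g × 0.653 = 196.442 g.

196.44 g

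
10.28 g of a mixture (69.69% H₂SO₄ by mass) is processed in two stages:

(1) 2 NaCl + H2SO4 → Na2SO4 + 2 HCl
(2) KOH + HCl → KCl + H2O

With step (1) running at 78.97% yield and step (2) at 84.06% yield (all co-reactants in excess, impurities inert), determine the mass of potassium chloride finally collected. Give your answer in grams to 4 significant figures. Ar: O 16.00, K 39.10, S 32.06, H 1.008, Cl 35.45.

7.230 g

Pure H2SO4 = 10.28 × 0.6969 = 7.1641 g.
M(H2SO4) = 2(1.008) + 32.06 + 4(16.00) = 98.076 g/mol.
M(KCl) = 39.10 + 35.45 = 74.55 g/mol.
n(H2SO4) = 7.1641 / 98.076 = 0.073047 mol.
Step 1 (H2SO4:HCl = 1:2): theoretical n(HCl) = 0.14609 mol; at 78.97% yield, n(HCl) = 0.11537 mol.
Step 2 (HCl:KCl = 1:1): theoretical n(KCl) = 0.11537 mol, so theoretical mass = 0.11537 × 74.55 = 8.6008 g.
At 84.06% yield, actual mass of KCl = 8.6008 × 0.8406 = 7.2299 g.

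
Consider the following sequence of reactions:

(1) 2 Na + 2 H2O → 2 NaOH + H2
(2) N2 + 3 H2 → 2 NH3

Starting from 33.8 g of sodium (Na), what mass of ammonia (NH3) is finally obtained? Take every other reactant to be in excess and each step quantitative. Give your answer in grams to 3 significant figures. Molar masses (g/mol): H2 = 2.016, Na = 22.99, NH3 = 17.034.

8.35 g

n(Na) = 33.80 / 22.99 = 1.470 mol.
Step 1 gives a 2:1 ratio of Na to H2, so n(H2) = 0.7351 mol.
In step 2 the H2:NH3 ratio is 3:2, so n(NH3) = 0.4901 mol.
Mass of NH3 = 0.4901 × 17.034 = 8.348 g.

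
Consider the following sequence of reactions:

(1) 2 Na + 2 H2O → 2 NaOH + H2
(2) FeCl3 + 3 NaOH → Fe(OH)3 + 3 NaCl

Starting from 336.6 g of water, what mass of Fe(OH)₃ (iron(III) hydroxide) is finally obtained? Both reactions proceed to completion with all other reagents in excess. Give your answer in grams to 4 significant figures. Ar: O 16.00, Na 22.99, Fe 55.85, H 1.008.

M(H2O) = 2(1.008) + 16.00 = 18.016 g/mol.
M(Fe(OH)3) = 55.85 + 3(16.00) + 3(1.008) = 106.874 g/mol.
n(H2O) = 336.60 / 18.016 = 18.683 mol.
Step 1 gives a 2:2 ratio of H2O to NaOH, so n(NaOH) = 18.683 mol.
In step 2 the NaOH:Fe(OH)3 ratio is 3:1, so n(Fe(OH)3) = 6.2278 mol.
Mass of Fe(OH)3 = 6.2278 × 106.874 = 665.59 g.

665.6 g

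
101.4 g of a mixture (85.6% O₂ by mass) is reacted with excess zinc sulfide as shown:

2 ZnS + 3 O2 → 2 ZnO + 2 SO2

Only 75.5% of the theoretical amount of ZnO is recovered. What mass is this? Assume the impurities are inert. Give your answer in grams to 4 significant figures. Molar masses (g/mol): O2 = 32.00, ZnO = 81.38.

Pure O2 available = 101.4 g × 0.856 = 86.798 g.
n(O2) = 86.798 g / 32.00 g/mol = 2.7125 mol.
From the equation the O2:ZnO mole ratio is 3:2, so n(ZnO) = 2.7125 × 2/3 = 1.8083 mol.
Mass of ZnO = 1.8083 mol × 81.38 g/mol = 147.16 g.
Actual mass collected = 147.16 g × 0.755 = 111.11 g.

111.1 g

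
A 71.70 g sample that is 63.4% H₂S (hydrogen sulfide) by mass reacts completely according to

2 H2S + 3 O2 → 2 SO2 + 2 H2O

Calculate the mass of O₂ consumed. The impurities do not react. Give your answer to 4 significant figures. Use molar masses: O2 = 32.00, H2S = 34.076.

64.03 g

Mass of pure H2S = 71.70 g × 0.634 = 45.458 g.
n(H2S) = 45.458 g / 34.076 g/mol = 1.3340 mol.
From the equation the H2S:O2 mole ratio is 2:3, so n(O2) = 1.3340 × 3/2 = 2.0010 mol.
Mass of O2 = 2.0010 mol × 32.00 g/mol = 64.033 g.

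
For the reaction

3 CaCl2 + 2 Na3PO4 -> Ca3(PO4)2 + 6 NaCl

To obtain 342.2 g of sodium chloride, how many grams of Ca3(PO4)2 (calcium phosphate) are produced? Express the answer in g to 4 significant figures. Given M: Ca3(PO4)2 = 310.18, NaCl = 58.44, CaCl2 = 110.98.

n(NaCl) = 342.20 g / 58.44 g/mol = 5.8556 mol.
From the equation the NaCl:Ca3(PO4)2 mole ratio is 6:1, so n(Ca3(PO4)2) = 5.8556 × 1/6 = 0.97593 mol.
Mass of Ca3(PO4)2 = 0.97593 mol × 310.18 g/mol = 302.71 g.

302.7 g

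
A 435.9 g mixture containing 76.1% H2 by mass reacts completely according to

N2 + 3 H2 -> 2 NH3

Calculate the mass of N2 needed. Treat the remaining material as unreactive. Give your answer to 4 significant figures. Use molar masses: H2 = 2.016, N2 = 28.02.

1537 g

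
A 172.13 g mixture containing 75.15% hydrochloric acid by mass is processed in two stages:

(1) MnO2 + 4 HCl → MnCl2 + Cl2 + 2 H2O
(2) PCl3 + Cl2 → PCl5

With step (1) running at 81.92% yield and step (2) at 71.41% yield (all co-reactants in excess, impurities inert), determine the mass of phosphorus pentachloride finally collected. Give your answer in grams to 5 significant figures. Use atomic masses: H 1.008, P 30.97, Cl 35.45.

Pure HCl = 172.13 × 0.7515 = 129.356 g.
M(HCl) = 1.008 + 35.45 = 36.458 g/mol.
M(PCl5) = 30.97 + 5(35.45) = 208.22 g/mol.
n(HCl) = 129.356 / 36.458 = 3.54807 mol.
Step 1 (HCl:Cl2 = 4:1): theoretical n(Cl2) = 0.887019 mol; at 81.92% yield, n(Cl2) = 0.726646 mol.
Step 2 (Cl2:PCl5 = 1:1): theoretical n(PCl5) = 0.726646 mol, so theoretical mass = 0.726646 × 208.22 = 151.302 g.
At 71.41% yield, actual mass of PCl5 = 151.302 × 0.7141 = 108.045 g.

108.04 g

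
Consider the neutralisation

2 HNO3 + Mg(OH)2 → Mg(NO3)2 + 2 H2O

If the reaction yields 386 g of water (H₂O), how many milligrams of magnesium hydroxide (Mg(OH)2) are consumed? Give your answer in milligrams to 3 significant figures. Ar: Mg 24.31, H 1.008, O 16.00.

625000 mg

M(H2O) = 2(1.008) + 16.00 = 18.016 g/mol.
M(Mg(OH)2) = 24.31 + 2(16.00) + 2(1.008) = 58.326 g/mol.
n(H2O) = 386.0 g / 18.016 g/mol = 21.43 mol.
From the equation the H2O:Mg(OH)2 mole ratio is 2:1, so n(Mg(OH)2) = 21.43 × 1/2 = 10.71 mol.
Mass of Mg(OH)2 = 10.71 mol × 58.326 g/mol = 624.8 g.
Converting to mg: 624.8 g = 625000 mg.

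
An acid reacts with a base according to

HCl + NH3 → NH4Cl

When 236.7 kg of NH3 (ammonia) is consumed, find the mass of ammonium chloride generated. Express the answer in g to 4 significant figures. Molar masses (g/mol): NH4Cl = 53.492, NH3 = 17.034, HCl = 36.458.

743300 g

Convert: 236.7 kg = 236700 g.
n(NH3) = 236700 g / 17.034 g/mol = 13896 mol.
From the equation the NH3:NH4Cl mole ratio is 1:1, so n(NH4Cl) = 13896 × 1/1 = 13896 mol.
Mass of NH4Cl = 13896 mol × 53.492 g/mol = 743310 g.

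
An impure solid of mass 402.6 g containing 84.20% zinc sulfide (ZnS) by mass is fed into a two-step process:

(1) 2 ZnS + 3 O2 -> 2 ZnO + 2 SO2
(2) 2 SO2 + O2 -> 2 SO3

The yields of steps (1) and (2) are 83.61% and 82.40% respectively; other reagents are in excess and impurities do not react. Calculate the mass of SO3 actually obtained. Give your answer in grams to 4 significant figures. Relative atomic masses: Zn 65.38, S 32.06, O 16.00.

Pure ZnS = 402.6 × 0.8420 = 338.99 g.
M(ZnS) = 65.38 + 32.06 = 97.44 g/mol.
M(SO3) = 32.06 + 3(16.00) = 80.06 g/mol.
n(ZnS) = 338.99 / 97.44 = 3.4790 mol.
Step 1 (ZnS:SO2 = 2:2): theoretical n(SO2) = 3.4790 mol; at 83.61% yield, n(SO2) = 2.9088 mol.
Step 2 (SO2:SO3 = 2:2): theoretical n(SO3) = 2.9088 mol, so theoretical mass = 2.9088 × 80.06 = 232.87 g.
At 82.40% yield, actual mass of SO3 = 232.87 × 0.8240 = 191.89 g.

191.9 g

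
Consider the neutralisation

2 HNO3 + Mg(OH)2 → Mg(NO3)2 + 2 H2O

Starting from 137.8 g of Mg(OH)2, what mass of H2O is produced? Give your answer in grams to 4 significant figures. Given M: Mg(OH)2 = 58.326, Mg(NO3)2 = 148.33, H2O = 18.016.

85.13 g

n(Mg(OH)2) = 137.80 g / 58.326 g/mol = 2.3626 mol.
From the equation the Mg(OH)2:H2O mole ratio is 1:2, so n(H2O) = 2.3626 × 2/1 = 4.7252 mol.
Mass of H2O = 4.7252 mol × 18.016 g/mol = 85.129 g.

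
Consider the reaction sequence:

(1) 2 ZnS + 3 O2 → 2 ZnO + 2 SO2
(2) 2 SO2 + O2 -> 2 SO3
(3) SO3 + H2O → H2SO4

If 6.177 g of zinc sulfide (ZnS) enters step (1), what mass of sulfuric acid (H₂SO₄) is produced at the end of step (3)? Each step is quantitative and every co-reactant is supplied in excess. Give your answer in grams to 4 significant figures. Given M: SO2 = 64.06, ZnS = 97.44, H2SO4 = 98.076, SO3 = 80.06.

6.217 g

n(ZnS) = 6.177 / 97.44 = 0.063393 mol.
Reaction (1): ZnS→SO2 ratio 2:2 ⇒ n(SO2) = 0.063393 mol.
Reaction (2): SO2→SO3 ratio 2:2 ⇒ n(SO3) = 0.063393 mol.
Reaction (3): SO3→H2SO4 ratio 1:1 ⇒ n(H2SO4) = 0.063393 mol.
Mass of H2SO4 = 0.063393 × 98.076 = 6.2173 g.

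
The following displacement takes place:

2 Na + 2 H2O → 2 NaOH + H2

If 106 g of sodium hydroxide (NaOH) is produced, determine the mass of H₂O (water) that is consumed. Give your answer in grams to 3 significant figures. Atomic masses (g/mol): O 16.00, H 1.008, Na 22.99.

47.7 g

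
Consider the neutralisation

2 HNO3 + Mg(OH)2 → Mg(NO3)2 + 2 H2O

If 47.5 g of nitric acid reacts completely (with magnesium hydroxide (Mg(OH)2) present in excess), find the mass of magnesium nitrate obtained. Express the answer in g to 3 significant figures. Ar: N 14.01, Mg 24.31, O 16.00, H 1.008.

55.9 g

M(HNO3) = 1.008 + 14.01 + 3(16.00) = 63.018 g/mol.
M(Mg(NO3)2) = 24.31 + 2(14.01) + 6(16.00) = 148.33 g/mol.
n(HNO3) = 47.50 g / 63.018 g/mol = 0.7538 mol.
From the equation the HNO3:Mg(NO3)2 mole ratio is 2:1, so n(Mg(NO3)2) = 0.7538 × 1/2 = 0.3769 mol.
Mass of Mg(NO3)2 = 0.3769 mol × 148.33 g/mol = 55.90 g.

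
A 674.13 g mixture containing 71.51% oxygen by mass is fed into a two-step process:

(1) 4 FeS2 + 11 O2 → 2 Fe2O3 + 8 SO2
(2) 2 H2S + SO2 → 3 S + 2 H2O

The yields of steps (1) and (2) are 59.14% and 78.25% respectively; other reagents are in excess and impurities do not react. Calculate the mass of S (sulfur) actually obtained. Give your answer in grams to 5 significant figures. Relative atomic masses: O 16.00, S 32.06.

487.65 g

Pure O2 = 674.13 × 0.7151 = 482.070 g.
M(O2) = 2(16.00) = 32.00 g/mol.
M(S) = 32.06 g/mol.
n(O2) = 482.070 / 32.00 = 15.0647 mol.
Step 1 (O2:SO2 = 11:8): theoretical n(SO2) = 10.9561 mol; at 59.14% yield, n(SO2) = 6.47946 mol.
Step 2 (SO2:S = 1:3): theoretical n(S) = 19.4384 mol, so theoretical mass = 19.4384 × 32.06 = 623.195 g.
At 78.25% yield, actual mass of S = 623.195 × 0.7825 = 487.650 g.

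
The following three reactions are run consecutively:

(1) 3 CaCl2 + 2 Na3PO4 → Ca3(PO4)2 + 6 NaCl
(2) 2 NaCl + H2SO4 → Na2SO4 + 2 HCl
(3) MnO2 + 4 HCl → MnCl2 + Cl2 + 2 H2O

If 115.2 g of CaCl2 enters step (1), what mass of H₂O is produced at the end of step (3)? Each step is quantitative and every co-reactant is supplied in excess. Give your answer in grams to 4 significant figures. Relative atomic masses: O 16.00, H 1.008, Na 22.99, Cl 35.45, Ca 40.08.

M(CaCl2) = 40.08 + 2(35.45) = 110.98 g/mol.
M(H2O) = 2(1.008) + 16.00 = 18.016 g/mol.
n(CaCl2) = 115.2 / 110.98 = 1.0380 mol.
Reaction (1): CaCl2→NaCl ratio 3:6 ⇒ n(NaCl) = 2.0760 mol.
Reaction (2): NaCl→HCl ratio 2:2 ⇒ n(HCl) = 2.0760 mol.
Reaction (3): HCl→H2O ratio 4:2 ⇒ n(H2O) = 1.0380 mol.
Mass of H2O = 1.0380 × 18.016 = 18.701 g.

18.70 g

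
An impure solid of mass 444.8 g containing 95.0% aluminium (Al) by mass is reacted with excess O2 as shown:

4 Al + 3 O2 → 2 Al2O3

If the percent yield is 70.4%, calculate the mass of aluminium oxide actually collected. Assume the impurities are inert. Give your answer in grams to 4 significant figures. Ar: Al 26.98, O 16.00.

562.1 g

Pure Al available = 444.8 g × 0.950 = 422.56 g.
M(Al) = 26.98 g/mol.
M(Al2O3) = 2(26.98) + 3(16.00) = 101.96 g/mol.
n(Al) = 422.56 g / 26.98 g/mol = 15.662 mol.
From the equation the Al:Al2O3 mole ratio is 4:2, so n(Al2O3) = 15.662 × 2/4 = 7.8310 mol.
Mass of Al2O3 = 7.8310 mol × 101.96 g/mol = 798.45 g.
Actual mass collected = 798.45 g × 0.704 = 562.11 g.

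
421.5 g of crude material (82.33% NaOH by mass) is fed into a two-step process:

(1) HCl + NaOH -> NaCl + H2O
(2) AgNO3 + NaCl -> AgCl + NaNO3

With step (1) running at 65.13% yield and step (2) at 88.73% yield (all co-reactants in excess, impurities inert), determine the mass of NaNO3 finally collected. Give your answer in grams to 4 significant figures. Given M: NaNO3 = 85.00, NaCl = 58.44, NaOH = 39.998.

426.2 g

Pure NaOH = 421.5 × 0.8233 = 347.02 g.
n(NaOH) = 347.02 / 39.998 = 8.6760 mol.
Step 1 (NaOH:NaCl = 1:1): theoretical n(NaCl) = 8.6760 mol; at 65.13% yield, n(NaCl) = 5.6507 mol.
Step 2 (NaCl:NaNO3 = 1:1): theoretical n(NaNO3) = 5.6507 mol, so theoretical mass = 5.6507 × 85.00 = 480.31 g.
At 88.73% yield, actual mass of NaNO3 = 480.31 × 0.8873 = 426.17 g.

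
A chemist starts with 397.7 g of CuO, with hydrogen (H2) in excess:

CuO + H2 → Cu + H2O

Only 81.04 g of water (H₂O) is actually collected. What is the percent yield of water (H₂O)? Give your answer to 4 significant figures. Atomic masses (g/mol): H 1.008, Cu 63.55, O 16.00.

M(CuO) = 63.55 + 16.00 = 79.55 g/mol.
M(H2O) = 2(1.008) + 16.00 = 18.016 g/mol.
n(CuO) = 397.70 g / 79.55 g/mol = 4.9994 mol.
From the equation the CuO:H2O mole ratio is 1:1, so n(H2O) = 4.9994 × 1/1 = 4.9994 mol.
Mass of H2O = 4.9994 mol × 18.016 g/mol = 90.069 g.
This is the theoretical yield. Percent yield = 81.04 g / 90.069 g × 100% = 89.976%.

89.98 %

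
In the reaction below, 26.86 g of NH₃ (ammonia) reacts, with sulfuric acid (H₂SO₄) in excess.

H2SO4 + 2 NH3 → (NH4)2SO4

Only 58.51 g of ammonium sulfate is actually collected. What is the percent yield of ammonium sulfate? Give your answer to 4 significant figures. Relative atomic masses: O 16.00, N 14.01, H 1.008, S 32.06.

56.16 %

M(NH3) = 14.01 + 3(1.008) = 17.034 g/mol.
M((NH4)2SO4) = 2(14.01) + 8(1.008) + 32.06 + 4(16.00) = 132.144 g/mol.
n(NH3) = 26.860 g / 17.034 g/mol = 1.5768 mol.
From the equation the NH3:(NH4)2SO4 mole ratio is 2:1, so n((NH4)2SO4) = 1.5768 × 1/2 = 0.78842 mol.
Mass of (NH4)2SO4 = 0.78842 mol × 132.144 g/mol = 104.19 g.
This is the theoretical yield. Percent yield = 58.51 g / 104.19 g × 100% = 56.160%.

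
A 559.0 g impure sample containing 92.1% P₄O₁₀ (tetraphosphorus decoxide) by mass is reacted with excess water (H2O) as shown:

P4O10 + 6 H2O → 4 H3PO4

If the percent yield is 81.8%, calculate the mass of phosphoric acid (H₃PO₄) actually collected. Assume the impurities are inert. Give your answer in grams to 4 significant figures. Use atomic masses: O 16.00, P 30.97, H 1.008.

Pure P4O10 available = 559.0 g × 0.921 = 514.84 g.
M(P4O10) = 4(30.97) + 10(16.00) = 283.88 g/mol.
M(H3PO4) = 3(1.008) + 30.97 + 4(16.00) = 97.994 g/mol.
n(P4O10) = 514.84 g / 283.88 g/mol = 1.8136 mol.
From the equation the P4O10:H3PO4 mole ratio is 1:4, so n(H3PO4) = 1.8136 × 4/1 = 7.2543 mol.
Mass of H3PO4 = 7.2543 mol × 97.994 g/mol = 710.88 g.
Actual mass collected = 710.88 g × 0.818 = 581.50 g.

581.5 g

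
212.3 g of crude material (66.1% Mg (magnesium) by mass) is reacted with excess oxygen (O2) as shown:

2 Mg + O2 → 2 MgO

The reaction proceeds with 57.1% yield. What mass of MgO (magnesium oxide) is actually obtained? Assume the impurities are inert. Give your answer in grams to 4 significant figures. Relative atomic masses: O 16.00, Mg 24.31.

132.9 g

Pure Mg available = 212.3 g × 0.661 = 140.33 g.
M(Mg) = 24.31 g/mol.
M(MgO) = 24.31 + 16.00 = 40.31 g/mol.
n(Mg) = 140.33 g / 24.31 g/mol = 5.7725 mol.
From the equation the Mg:MgO mole ratio is 2:2, so n(MgO) = 5.7725 × 2/2 = 5.7725 mol.
Mass of MgO = 5.7725 mol × 40.31 g/mol = 232.69 g.
Actual mass collected = 232.69 g × 0.571 = 132.87 g.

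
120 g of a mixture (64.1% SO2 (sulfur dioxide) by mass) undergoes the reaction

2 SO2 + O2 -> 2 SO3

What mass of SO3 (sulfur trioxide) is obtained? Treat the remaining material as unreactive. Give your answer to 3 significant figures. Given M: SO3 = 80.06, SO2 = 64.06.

96.1 g

Mass of pure SO2 = 120 g × 0.641 = 76.92 g.
n(SO2) = 76.92 g / 64.06 g/mol = 1.201 mol.
From the equation the SO2:SO3 mole ratio is 2:2, so n(SO3) = 1.201 × 2/2 = 1.201 mol.
Mass of SO3 = 1.201 mol × 80.06 g/mol = 96.13 g.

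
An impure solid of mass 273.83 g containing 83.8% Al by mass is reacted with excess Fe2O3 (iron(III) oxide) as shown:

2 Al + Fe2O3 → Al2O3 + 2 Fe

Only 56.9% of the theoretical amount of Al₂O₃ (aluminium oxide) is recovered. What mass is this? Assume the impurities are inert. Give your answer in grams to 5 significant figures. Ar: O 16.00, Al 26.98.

246.71 g

Pure Al available = 273.83 g × 0.838 = 229.470 g.
M(Al) = 26.98 g/mol.
M(Al2O3) = 2(26.98) + 3(16.00) = 101.96 g/mol.
n(Al) = 229.470 g / 26.98 g/mol = 8.50517 mol.
From the equation the Al:Al2O3 mole ratio is 2:1, so n(Al2O3) = 8.50517 × 1/2 = 4.25259 mol.
Mass of Al2O3 = 4.25259 mol × 101.96 g/mol = 433.594 g.
Actual mass collected = 433.594 g × 0.569 = 246.715 g.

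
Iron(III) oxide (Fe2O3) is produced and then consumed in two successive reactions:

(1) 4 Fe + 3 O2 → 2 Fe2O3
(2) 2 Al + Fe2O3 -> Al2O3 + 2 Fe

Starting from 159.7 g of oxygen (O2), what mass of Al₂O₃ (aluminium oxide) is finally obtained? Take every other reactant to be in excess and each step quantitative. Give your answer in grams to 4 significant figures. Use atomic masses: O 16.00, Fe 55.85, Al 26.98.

339.2 g

M(O2) = 2(16.00) = 32.00 g/mol.
M(Al2O3) = 2(26.98) + 3(16.00) = 101.96 g/mol.
n(O2) = 159.70 / 32.00 = 4.9906 mol.
Step 1 gives a 3:2 ratio of O2 to Fe2O3, so n(Fe2O3) = 3.3271 mol.
In step 2 the Fe2O3:Al2O3 ratio is 1:1, so n(Al2O3) = 3.3271 mol.
Mass of Al2O3 = 3.3271 × 101.96 = 339.23 g.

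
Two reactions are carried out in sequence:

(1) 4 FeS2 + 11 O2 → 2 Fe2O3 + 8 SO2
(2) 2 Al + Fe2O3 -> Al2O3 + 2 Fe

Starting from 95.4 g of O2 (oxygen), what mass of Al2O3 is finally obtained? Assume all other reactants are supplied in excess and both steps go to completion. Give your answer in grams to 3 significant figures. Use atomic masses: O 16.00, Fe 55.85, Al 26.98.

55.3 g

M(O2) = 2(16.00) = 32.00 g/mol.
M(Al2O3) = 2(26.98) + 3(16.00) = 101.96 g/mol.
n(O2) = 95.40 / 32.00 = 2.981 mol.
Step 1 gives a 11:2 ratio of O2 to Fe2O3, so n(Fe2O3) = 0.5420 mol.
In step 2 the Fe2O3:Al2O3 ratio is 1:1, so n(Al2O3) = 0.5420 mol.
Mass of Al2O3 = 0.5420 × 101.96 = 55.27 g.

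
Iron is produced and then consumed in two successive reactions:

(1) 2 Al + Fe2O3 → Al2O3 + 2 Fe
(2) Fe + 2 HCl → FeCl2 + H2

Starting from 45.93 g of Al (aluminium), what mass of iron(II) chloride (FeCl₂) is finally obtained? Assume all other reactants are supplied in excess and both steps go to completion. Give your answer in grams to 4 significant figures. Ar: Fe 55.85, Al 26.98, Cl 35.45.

M(Al) = 26.98 g/mol.
M(FeCl2) = 55.85 + 2(35.45) = 126.75 g/mol.
n(Al) = 45.930 / 26.98 = 1.7024 mol.
Step 1 gives a 2:2 ratio of Al to Fe, so n(Fe) = 1.7024 mol.
In step 2 the Fe:FeCl2 ratio is 1:1, so n(FeCl2) = 1.7024 mol.
Mass of FeCl2 = 1.7024 × 126.75 = 215.78 g.

215.8 g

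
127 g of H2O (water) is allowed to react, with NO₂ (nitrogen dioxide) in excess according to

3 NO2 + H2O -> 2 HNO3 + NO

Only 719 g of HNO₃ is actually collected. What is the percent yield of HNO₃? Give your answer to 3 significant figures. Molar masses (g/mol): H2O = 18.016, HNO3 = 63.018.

n(H2O) = 127.0 g / 18.016 g/mol = 7.049 mol.
From the equation the H2O:HNO3 mole ratio is 1:2, so n(HNO3) = 7.049 × 2/1 = 14.10 mol.
Mass of HNO3 = 14.10 mol × 63.018 g/mol = 888.5 g.
This is the theoretical yield. Percent yield = 719 g / 888.5 g × 100% = 80.93%.

80.9 %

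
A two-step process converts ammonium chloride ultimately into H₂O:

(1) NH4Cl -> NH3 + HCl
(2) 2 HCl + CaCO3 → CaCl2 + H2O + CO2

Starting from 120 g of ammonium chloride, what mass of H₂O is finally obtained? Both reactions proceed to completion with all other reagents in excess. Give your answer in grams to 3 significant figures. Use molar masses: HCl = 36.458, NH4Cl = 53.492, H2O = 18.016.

20.2 g

n(NH4Cl) = 120.0 / 53.492 = 2.243 mol.
Step 1 gives a 1:1 ratio of NH4Cl to HCl, so n(HCl) = 2.243 mol.
In step 2 the HCl:H2O ratio is 2:1, so n(H2O) = 1.122 mol.
Mass of H2O = 1.122 × 18.016 = 20.21 g.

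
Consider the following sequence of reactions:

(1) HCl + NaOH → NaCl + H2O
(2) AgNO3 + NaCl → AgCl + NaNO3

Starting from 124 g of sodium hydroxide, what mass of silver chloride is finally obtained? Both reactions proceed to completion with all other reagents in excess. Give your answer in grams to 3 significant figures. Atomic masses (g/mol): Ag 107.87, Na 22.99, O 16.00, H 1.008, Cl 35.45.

M(NaOH) = 22.99 + 16.00 + 1.008 = 39.998 g/mol.
M(AgCl) = 107.87 + 35.45 = 143.32 g/mol.
n(NaOH) = 124.0 / 39.998 = 3.100 mol.
Step 1 gives a 1:1 ratio of NaOH to NaCl, so n(NaCl) = 3.100 mol.
In step 2 the NaCl:AgCl ratio is 1:1, so n(AgCl) = 3.100 mol.
Mass of AgCl = 3.100 × 143.32 = 444.3 g.

444 g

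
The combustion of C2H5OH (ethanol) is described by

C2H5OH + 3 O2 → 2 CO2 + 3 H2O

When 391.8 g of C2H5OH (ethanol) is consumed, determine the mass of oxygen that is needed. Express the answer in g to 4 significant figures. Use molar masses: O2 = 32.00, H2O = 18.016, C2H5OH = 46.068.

n(C2H5OH) = 391.80 g / 46.068 g/mol = 8.5048 mol.
From the equation the C2H5OH:O2 mole ratio is 1:3, so n(O2) = 8.5048 × 3/1 = 25.514 mol.
Mass of O2 = 25.514 mol × 32.00 g/mol = 816.46 g.

816.5 g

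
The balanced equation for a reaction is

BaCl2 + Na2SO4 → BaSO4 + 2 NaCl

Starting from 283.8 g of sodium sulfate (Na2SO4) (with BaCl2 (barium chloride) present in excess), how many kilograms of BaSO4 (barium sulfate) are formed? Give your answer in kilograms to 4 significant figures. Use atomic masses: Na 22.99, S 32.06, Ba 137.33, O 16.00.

M(Na2SO4) = 2(22.99) + 32.06 + 4(16.00) = 142.04 g/mol.
M(BaSO4) = 137.33 + 32.06 + 4(16.00) = 233.39 g/mol.
n(Na2SO4) = 283.80 g / 142.04 g/mol = 1.9980 mol.
From the equation the Na2SO4:BaSO4 mole ratio is 1:1, so n(BaSO4) = 1.9980 × 1/1 = 1.9980 mol.
Mass of BaSO4 = 1.9980 mol × 233.39 g/mol = 466.32 g.
Converting to kg: 466.32 g = 0.4663 kg.

0.4663 kg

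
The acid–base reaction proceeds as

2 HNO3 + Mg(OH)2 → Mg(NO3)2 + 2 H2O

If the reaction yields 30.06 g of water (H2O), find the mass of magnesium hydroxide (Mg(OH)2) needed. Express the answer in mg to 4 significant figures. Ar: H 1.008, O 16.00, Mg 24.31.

48660 mg

M(H2O) = 2(1.008) + 16.00 = 18.016 g/mol.
M(Mg(OH)2) = 24.31 + 2(16.00) + 2(1.008) = 58.326 g/mol.
n(H2O) = 30.060 g / 18.016 g/mol = 1.6685 mol.
From the equation the H2O:Mg(OH)2 mole ratio is 2:1, so n(Mg(OH)2) = 1.6685 × 1/2 = 0.83426 mol.
Mass of Mg(OH)2 = 0.83426 mol × 58.326 g/mol = 48.659 g.
Converting to mg: 48.659 g = 48660 mg.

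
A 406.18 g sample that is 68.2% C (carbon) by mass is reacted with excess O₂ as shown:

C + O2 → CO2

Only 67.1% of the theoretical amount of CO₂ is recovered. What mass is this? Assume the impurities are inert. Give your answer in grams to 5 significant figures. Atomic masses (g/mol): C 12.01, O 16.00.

Pure C available = 406.18 g × 0.682 = 277.015 g.
M(C) = 12.01 g/mol.
M(CO2) = 12.01 + 2(16.00) = 44.01 g/mol.
n(C) = 277.015 g / 12.01 g/mol = 23.0653 mol.
From the equation the C:CO2 mole ratio is 1:1, so n(CO2) = 23.0653 × 1/1 = 23.0653 mol.
Mass of CO2 = 23.0653 mol × 44.01 g/mol = 1015.11 g.
Actual mass collected = 1015.11 g × 0.671 = 681.136 g.

681.14 g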